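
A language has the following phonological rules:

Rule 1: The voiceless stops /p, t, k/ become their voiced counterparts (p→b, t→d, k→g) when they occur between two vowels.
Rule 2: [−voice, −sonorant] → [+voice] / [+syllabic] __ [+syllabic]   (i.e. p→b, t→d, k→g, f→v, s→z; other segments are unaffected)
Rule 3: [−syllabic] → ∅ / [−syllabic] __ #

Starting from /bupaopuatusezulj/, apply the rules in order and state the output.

bubaobuaduzezul

Rule 1 (intervocalic voicing): /p/ is a voiceless stop between vowels /u/ and /a/, so it voices to [b]. /p/ is a voiceless stop between vowels /o/ and /u/, so it voices to [b]. /t/ is a voiceless stop between vowels /a/ and /u/, so it voices to [d]. /bupaopuatusezulj/ → bubaobuadusezulj.
Rule 2 (intervocalic voicing): /s/ is a voiceless obstruent between vowels /u/ and /e/, so it voices to [z]. /bubaobuadusezulj/ → bubaobuaduzezulj.
Rule 3 (final cluster simplification): /j/ is the second consonant of a word-final cluster /lj/, so it deletes. /bubaobuaduzezulj/ → bubaobuaduzezul.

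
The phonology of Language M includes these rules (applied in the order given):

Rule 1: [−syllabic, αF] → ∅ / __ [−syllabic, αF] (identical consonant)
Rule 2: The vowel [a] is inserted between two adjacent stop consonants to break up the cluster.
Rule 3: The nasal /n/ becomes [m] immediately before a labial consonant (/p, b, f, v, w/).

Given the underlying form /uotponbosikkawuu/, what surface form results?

Rule 1 (degemination): /kk/ is a geminate; the first /k/ deletes. /uotponbosikkawuu/ → uotponbosikawuu.
Rule 2 (stop-cluster a-epenthesis): /t/ and /p/ form a stop–stop cluster, so [a] is inserted between them. /uotponbosikawuu/ → uotaponbosikawuu.
Rule 3 (nasal place assimilation): /n/ precedes the labial consonant /b/, so it assimilates in place to [m]. /uotaponbosikawuu/ → uotapombosikawuu.

uotapombosikawuu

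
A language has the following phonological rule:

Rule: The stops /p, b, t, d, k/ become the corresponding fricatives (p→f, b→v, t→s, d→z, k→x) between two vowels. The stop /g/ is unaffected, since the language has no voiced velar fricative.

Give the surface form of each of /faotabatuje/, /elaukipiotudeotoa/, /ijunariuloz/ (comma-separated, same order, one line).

faosavasuje, elauxifiosuzeosoa, ijunariuloz

/faotabatuje/: /t/ is a stop between vowels /o/ and /a/, so it spirantizes to the fricative [s]. /b/ is a stop between vowels /a/ and /a/, so it spirantizes to the fricative [v]. /t/ is a stop between vowels /a/ and /u/, so it spirantizes to the fricative [s]. → [faosavasuje].
/elaukipiotudeotoa/: /k/ is a stop between vowels /u/ and /i/, so it spirantizes to the fricative [x]. /p/ is a stop between vowels /i/ and /i/, so it spirantizes to the fricative [f]. /t/ is a stop between vowels /o/ and /u/, so it spirantizes to the fricative [s]. /d/ is a stop between vowels /u/ and /e/, so it spirantizes to the fricative [z]. /t/ is a stop between vowels /o/ and /o/, so it spirantizes to the fricative [s]. → [elauxifiosuzeosoa].
/ijunariuloz/: the rule's environment is not met; surfaces unchanged as [ijunariuloz].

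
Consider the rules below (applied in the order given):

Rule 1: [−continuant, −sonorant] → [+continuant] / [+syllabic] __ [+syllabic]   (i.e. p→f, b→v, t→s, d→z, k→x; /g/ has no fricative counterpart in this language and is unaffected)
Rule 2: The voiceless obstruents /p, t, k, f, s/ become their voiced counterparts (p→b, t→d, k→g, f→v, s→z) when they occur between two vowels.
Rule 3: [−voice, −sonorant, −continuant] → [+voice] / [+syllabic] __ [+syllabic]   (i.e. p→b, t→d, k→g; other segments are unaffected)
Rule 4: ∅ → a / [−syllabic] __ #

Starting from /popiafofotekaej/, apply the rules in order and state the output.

Rule 1 (intervocalic spirantization): /p/ is a stop between vowels /o/ and /i/, so it spirantizes to the fricative [f]. /t/ is a stop between vowels /o/ and /e/, so it spirantizes to the fricative [s]. /k/ is a stop between vowels /e/ and /a/, so it spirantizes to the fricative [x]. /popiafofotekaej/ → pofiafofosexaej.
Rule 2 (intervocalic voicing): /f/ is a voiceless obstruent between vowels /o/ and /i/, so it voices to [v]. /f/ is a voiceless obstruent between vowels /a/ and /o/, so it voices to [v]. /f/ is a voiceless obstruent between vowels /o/ and /o/, so it voices to [v]. /s/ is a voiceless obstruent between vowels /o/ and /e/, so it voices to [z]. /pofiafofosexaej/ → poviavovozexaej.
Rule 3 (intervocalic voicing): no segment meets the environment; /poviavovozexaej/ is unchanged.
Rule 4 (final a-epenthesis): the form ends in the consonant /j/, so [a] is inserted word-finally. /poviavovozexaej/ → poviavovozexaeja.

poviavovozexaeja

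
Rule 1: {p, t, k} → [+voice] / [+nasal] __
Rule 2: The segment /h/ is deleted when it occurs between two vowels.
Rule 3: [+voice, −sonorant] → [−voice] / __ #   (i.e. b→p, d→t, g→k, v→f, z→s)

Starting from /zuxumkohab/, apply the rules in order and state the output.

Rule 1 (post-nasal voicing): /k/ is a voiceless stop immediately after the nasal /m/, so it voices to [g]. /zuxumkohab/ → zuxumgohab.
Rule 2 (intervocalic h-deletion): /h/ occurs between vowels /o/ and /a/, so it deletes. /zuxumgohab/ → zuxumgoab.
Rule 3 (final devoicing): /b/ is a voiced obstruent in word-final position, so it devoices to [p]. /zuxumgoab/ → zuxumgoap.

zuxumgoap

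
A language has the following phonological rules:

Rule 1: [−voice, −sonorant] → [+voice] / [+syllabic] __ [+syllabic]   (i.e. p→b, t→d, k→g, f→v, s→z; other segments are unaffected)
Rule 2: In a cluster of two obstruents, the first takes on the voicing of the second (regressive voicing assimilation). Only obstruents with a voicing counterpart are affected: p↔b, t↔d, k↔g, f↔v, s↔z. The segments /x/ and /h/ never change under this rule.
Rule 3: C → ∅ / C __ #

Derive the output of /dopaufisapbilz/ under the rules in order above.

dobauvizabbil

Rule 1 (intervocalic voicing): /p/ is a voiceless obstruent between vowels /o/ and /a/, so it voices to [b]. /f/ is a voiceless obstruent between vowels /u/ and /i/, so it voices to [v]. /s/ is a voiceless obstruent between vowels /i/ and /a/, so it voices to [z]. /dopaufisapbilz/ → dobauvizapbilz.
Rule 2 (regressive voicing assimilation): /p/ precedes the voiced obstruent /b/, so it voices to [b] by assimilation. /dobauvizapbilz/ → dobauvizabbilz.
Rule 3 (final cluster simplification): /z/ is the second consonant of a word-final cluster /lz/, so it deletes. /dobauvizabbilz/ → dobauvizabbil.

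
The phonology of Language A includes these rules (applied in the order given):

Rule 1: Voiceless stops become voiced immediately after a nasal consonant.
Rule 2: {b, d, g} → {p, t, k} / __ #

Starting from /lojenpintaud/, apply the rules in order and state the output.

Rule 1 (post-nasal voicing): /p/ is a voiceless stop immediately after the nasal /n/, so it voices to [b]. /t/ is a voiceless stop immediately after the nasal /n/, so it voices to [d]. /lojenpintaud/ → lojenbindaud.
Rule 2 (final devoicing): /d/ is a voiced stop in word-final position, so it devoices to [t]. /lojenbindaud/ → lojenbindaut.

lojenbindaut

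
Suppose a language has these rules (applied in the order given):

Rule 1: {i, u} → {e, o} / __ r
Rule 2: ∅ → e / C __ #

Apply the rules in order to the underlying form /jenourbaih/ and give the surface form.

jenoorbaihe

Rule 1 (pre-rhotic lowering): /u/ is a high vowel immediately before /r/, so it lowers to [o]. /jenourbaih/ → jenoorbaih.
Rule 2 (final e-epenthesis): the form ends in the consonant /h/, so [e] is inserted word-finally. /jenoorbaih/ → jenoorbaihe.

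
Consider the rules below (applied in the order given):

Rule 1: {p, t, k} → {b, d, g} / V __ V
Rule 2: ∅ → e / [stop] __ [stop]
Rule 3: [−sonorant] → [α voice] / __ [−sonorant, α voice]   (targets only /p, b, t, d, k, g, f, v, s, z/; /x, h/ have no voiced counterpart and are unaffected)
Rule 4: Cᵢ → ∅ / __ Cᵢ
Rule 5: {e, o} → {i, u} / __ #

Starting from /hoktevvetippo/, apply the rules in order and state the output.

hoketevedipepu

Rule 1 (intervocalic voicing): /t/ is a voiceless stop between vowels /e/ and /i/, so it voices to [d]. /hoktevvetippo/ → hoktevvedippo.
Rule 2 (stop-cluster e-epenthesis): /k/ and /t/ form a stop–stop cluster, so [e] is inserted between them. /p/ and /p/ form a stop–stop cluster, so [e] is inserted between them. /hoktevvedippo/ → hoketevvedipepo.
Rule 3 (regressive voicing assimilation): no segment meets the environment; /hoketevvedipepo/ is unchanged.
Rule 4 (degemination): /vv/ is a geminate; the first /v/ deletes. /hoketevvedipepo/ → hoketevedipepo.
Rule 5 (final vowel raising): /o/ is a mid vowel in word-final position, so it raises to [u]. /hoketevedipepo/ → hoketevedipepu.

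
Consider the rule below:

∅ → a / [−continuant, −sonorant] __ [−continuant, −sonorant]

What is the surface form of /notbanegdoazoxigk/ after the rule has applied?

/t/ and /b/ form a stop–stop cluster, so [a] is inserted between them.
/g/ and /d/ form a stop–stop cluster, so [a] is inserted between them.
/g/ and /k/ form a stop–stop cluster, so [a] is inserted between them.
Surface form: [notabanegadoazoxigak].

notabanegadoazoxigak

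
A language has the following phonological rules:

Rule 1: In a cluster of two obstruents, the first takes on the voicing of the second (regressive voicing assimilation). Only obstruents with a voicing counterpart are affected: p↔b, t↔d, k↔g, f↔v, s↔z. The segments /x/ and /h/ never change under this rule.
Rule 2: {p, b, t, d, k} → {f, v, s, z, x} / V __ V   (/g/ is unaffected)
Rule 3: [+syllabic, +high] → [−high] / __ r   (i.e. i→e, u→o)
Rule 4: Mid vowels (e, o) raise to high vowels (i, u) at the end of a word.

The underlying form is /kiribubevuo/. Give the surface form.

Rule 1 (regressive voicing assimilation): no segment meets the environment; /kiribubevuo/ is unchanged.
Rule 2 (intervocalic spirantization): /b/ is a stop between vowels /i/ and /u/, so it spirantizes to the fricative [v]. /b/ is a stop between vowels /u/ and /e/, so it spirantizes to the fricative [v]. /kiribubevuo/ → kirivuvevuo.
Rule 3 (pre-rhotic lowering): /i/ is a high vowel immediately before /r/, so it lowers to [e]. /kirivuvevuo/ → kerivuvevuo.
Rule 4 (final vowel raising): /o/ is a mid vowel in word-final position, so it raises to [u]. /kerivuvevuo/ → kerivuvevuu.

kerivuvevuu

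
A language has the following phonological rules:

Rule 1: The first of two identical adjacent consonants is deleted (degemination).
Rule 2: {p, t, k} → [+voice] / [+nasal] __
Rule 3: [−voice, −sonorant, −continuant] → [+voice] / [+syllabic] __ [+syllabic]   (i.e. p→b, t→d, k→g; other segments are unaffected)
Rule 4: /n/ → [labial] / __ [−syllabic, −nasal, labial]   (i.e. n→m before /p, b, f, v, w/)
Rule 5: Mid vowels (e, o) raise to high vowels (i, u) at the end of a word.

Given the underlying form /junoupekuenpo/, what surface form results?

junoubeguembu

Rule 1 (degemination): no segment meets the environment; /junoupekuenpo/ is unchanged.
Rule 2 (post-nasal voicing): /p/ is a voiceless stop immediately after the nasal /n/, so it voices to [b]. /junoupekuenpo/ → junoupekuenbo.
Rule 3 (intervocalic voicing): /p/ is a voiceless stop between vowels /u/ and /e/, so it voices to [b]. /k/ is a voiceless stop between vowels /e/ and /u/, so it voices to [g]. /junoupekuenbo/ → junoubeguenbo.
Rule 4 (nasal place assimilation): /n/ precedes the labial consonant /b/, so it assimilates in place to [m]. /junoubeguenbo/ → junoubeguembo.
Rule 5 (final vowel raising): /o/ is a mid vowel in word-final position, so it raises to [u]. /junoubeguembo/ → junoubeguembu.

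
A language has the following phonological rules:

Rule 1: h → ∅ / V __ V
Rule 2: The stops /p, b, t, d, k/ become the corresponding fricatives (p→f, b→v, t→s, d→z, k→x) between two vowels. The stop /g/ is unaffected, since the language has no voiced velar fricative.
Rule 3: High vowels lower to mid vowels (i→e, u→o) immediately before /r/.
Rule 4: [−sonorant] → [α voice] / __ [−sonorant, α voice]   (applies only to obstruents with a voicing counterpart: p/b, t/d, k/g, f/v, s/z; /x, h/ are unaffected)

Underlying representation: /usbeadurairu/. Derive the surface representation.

Rule 1 (intervocalic h-deletion): no segment meets the environment; /usbeadurairu/ is unchanged.
Rule 2 (intervocalic spirantization): /d/ is a stop between vowels /a/ and /u/, so it spirantizes to the fricative [z]. /usbeadurairu/ → usbeazurairu.
Rule 3 (pre-rhotic lowering): /u/ is a high vowel immediately before /r/, so it lowers to [o]. /i/ is a high vowel immediately before /r/, so it lowers to [e]. /usbeazurairu/ → usbeazoraeru.
Rule 4 (regressive voicing assimilation): /s/ precedes the voiced obstruent /b/, so it voices to [z] by assimilation. /usbeazoraeru/ → uzbeazoraeru.

uzbeazoraeru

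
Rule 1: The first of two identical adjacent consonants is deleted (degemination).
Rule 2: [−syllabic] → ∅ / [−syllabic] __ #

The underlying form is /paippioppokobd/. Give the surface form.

paipiopokob

Rule 1 (degemination): /pp/ is a geminate; the first /p/ deletes. /pp/ is a geminate; the first /p/ deletes. /paippioppokobd/ → paipiopokobd.
Rule 2 (final cluster simplification): /d/ is the second consonant of a word-final cluster /bd/, so it deletes. /paipiopokobd/ → paipiopokob.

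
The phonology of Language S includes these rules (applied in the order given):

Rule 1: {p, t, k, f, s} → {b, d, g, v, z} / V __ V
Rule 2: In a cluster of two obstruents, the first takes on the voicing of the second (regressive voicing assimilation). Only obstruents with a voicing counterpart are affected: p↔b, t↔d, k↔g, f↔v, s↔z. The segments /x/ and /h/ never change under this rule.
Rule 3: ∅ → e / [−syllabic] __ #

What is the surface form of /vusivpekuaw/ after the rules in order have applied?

vuzifpeguawe

Rule 1 (intervocalic voicing): /s/ is a voiceless obstruent between vowels /u/ and /i/, so it voices to [z]. /k/ is a voiceless obstruent between vowels /e/ and /u/, so it voices to [g]. /vusivpekuaw/ → vuzivpeguaw.
Rule 2 (regressive voicing assimilation): /v/ precedes the voiceless obstruent /p/, so it devoices to [f] by assimilation. /vuzivpeguaw/ → vuzifpeguaw.
Rule 3 (final e-epenthesis): the form ends in the consonant /w/, so [e] is inserted word-finally. /vuzifpeguaw/ → vuzifpeguawe.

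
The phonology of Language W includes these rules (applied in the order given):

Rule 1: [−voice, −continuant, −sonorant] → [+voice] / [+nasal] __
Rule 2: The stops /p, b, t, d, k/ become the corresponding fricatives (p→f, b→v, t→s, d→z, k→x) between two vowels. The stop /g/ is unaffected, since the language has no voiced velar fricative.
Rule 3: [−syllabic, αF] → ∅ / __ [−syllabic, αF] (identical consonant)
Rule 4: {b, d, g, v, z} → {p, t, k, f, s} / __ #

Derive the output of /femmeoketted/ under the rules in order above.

Rule 1 (post-nasal voicing): no segment meets the environment; /femmeoketted/ is unchanged.
Rule 2 (intervocalic spirantization): /k/ is a stop between vowels /o/ and /e/, so it spirantizes to the fricative [x]. /femmeoketted/ → femmeoxetted.
Rule 3 (degemination): /mm/ is a geminate; the first /m/ deletes. /tt/ is a geminate; the first /t/ deletes. /femmeoxetted/ → femeoxeted.
Rule 4 (final devoicing): /d/ is a voiced obstruent in word-final position, so it devoices to [t]. /femeoxeted/ → femeoxetet.

femeoxetet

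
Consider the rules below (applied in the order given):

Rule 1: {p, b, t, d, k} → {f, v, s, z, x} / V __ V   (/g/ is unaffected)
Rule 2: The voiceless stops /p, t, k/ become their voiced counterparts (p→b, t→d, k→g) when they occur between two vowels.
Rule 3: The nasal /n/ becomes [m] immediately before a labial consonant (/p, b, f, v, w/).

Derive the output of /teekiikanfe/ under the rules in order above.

Rule 1 (intervocalic spirantization): /k/ is a stop between vowels /e/ and /i/, so it spirantizes to the fricative [x]. /k/ is a stop between vowels /i/ and /a/, so it spirantizes to the fricative [x]. /teekiikanfe/ → teexiixanfe.
Rule 2 (intervocalic voicing): no segment meets the environment; /teexiixanfe/ is unchanged.
Rule 3 (nasal place assimilation): /n/ precedes the labial consonant /f/, so it assimilates in place to [m]. /teexiixanfe/ → teexiixamfe.

teexiixamfe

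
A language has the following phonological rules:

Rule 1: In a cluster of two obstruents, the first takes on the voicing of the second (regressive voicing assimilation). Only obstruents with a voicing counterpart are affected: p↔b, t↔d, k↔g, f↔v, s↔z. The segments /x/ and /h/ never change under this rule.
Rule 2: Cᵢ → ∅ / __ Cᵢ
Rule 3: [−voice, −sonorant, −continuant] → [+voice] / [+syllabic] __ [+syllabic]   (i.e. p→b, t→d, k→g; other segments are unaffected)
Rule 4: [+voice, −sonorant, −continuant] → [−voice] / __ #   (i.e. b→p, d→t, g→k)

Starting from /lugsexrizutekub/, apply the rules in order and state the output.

Rule 1 (regressive voicing assimilation): /g/ precedes the voiceless obstruent /s/, so it devoices to [k] by assimilation. /lugsexrizutekub/ → luksexrizutekub.
Rule 2 (degemination): no segment meets the environment; /luksexrizutekub/ is unchanged.
Rule 3 (intervocalic voicing): /t/ is a voiceless stop between vowels /u/ and /e/, so it voices to [d]. /k/ is a voiceless stop between vowels /e/ and /u/, so it voices to [g]. /luksexrizutekub/ → luksexrizudegub.
Rule 4 (final devoicing): /b/ is a voiced stop in word-final position, so it devoices to [p]. /luksexrizudegub/ → luksexrizudegup.

luksexrizudegup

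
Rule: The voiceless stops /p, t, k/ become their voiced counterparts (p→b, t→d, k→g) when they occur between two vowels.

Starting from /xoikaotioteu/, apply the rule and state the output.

xoigaodiodeu

/k/ is a voiceless stop between vowels /i/ and /a/, so it voices to [g].
/t/ is a voiceless stop between vowels /o/ and /i/, so it voices to [d].
/t/ is a voiceless stop between vowels /o/ and /e/, so it voices to [d].
Surface form: [xoigaodiodeu].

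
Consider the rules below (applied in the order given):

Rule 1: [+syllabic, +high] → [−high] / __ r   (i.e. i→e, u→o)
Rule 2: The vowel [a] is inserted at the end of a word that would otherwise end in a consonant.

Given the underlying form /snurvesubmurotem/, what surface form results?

Rule 1 (pre-rhotic lowering): /u/ is a high vowel immediately before /r/, so it lowers to [o]. /u/ is a high vowel immediately before /r/, so it lowers to [o]. /snurvesubmurotem/ → snorvesubmorotem.
Rule 2 (final a-epenthesis): the form ends in the consonant /m/, so [a] is inserted word-finally. /snorvesubmorotem/ → snorvesubmorotema.

snorvesubmorotema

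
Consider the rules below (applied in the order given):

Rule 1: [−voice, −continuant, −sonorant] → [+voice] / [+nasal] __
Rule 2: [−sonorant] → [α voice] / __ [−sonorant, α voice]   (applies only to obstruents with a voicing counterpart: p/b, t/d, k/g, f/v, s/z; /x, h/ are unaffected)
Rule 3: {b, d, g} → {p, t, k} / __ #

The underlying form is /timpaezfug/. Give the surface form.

timbaesfuk

Rule 1 (post-nasal voicing): /p/ is a voiceless stop immediately after the nasal /m/, so it voices to [b]. /timpaezfug/ → timbaezfug.
Rule 2 (regressive voicing assimilation): /z/ precedes the voiceless obstruent /f/, so it devoices to [s] by assimilation. /timbaezfug/ → timbaesfug.
Rule 3 (final devoicing): /g/ is a voiced stop in word-final position, so it devoices to [k]. /timbaesfug/ → timbaesfuk.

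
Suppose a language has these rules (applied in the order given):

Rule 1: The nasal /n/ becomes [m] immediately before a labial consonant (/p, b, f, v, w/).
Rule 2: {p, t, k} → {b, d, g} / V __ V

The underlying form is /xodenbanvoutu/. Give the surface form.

xodembamvoudu

Rule 1 (nasal place assimilation): /n/ precedes the labial consonant /b/, so it assimilates in place to [m]. /n/ precedes the labial consonant /v/, so it assimilates in place to [m]. /xodenbanvoutu/ → xodembamvoutu.
Rule 2 (intervocalic voicing): /t/ is a voiceless stop between vowels /u/ and /u/, so it voices to [d]. /xodembamvoutu/ → xodembamvoudu.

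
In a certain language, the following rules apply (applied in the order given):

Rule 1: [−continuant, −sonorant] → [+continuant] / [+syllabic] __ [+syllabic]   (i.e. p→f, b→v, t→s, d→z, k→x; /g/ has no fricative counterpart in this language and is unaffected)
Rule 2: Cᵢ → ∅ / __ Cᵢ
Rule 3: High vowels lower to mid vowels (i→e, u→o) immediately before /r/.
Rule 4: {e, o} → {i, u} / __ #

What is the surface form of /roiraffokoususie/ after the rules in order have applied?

roerafoxoususii

Rule 1 (intervocalic spirantization): /k/ is a stop between vowels /o/ and /o/, so it spirantizes to the fricative [x]. /roiraffokoususie/ → roiraffoxoususie.
Rule 2 (degemination): /ff/ is a geminate; the first /f/ deletes. /roiraffoxoususie/ → roirafoxoususie.
Rule 3 (pre-rhotic lowering): /i/ is a high vowel immediately before /r/, so it lowers to [e]. /roirafoxoususie/ → roerafoxoususie.
Rule 4 (final vowel raising): /e/ is a mid vowel in word-final position, so it raises to [i]. /roerafoxoususie/ → roerafoxoususii.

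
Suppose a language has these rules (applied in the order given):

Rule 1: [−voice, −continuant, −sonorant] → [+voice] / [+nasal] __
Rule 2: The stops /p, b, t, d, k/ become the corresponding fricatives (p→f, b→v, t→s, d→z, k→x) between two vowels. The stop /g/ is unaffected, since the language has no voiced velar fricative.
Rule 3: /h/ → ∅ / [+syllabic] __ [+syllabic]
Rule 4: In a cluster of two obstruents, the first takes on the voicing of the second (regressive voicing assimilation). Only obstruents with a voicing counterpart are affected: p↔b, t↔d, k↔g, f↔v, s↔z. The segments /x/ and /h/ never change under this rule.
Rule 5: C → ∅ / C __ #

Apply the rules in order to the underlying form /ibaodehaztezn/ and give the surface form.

ivaozeastez

Rule 1 (post-nasal voicing): no segment meets the environment; /ibaodehaztezn/ is unchanged.
Rule 2 (intervocalic spirantization): /b/ is a stop between vowels /i/ and /a/, so it spirantizes to the fricative [v]. /d/ is a stop between vowels /o/ and /e/, so it spirantizes to the fricative [z]. /ibaodehaztezn/ → ivaozehaztezn.
Rule 3 (intervocalic h-deletion): /h/ occurs between vowels /e/ and /a/, so it deletes. /ivaozehaztezn/ → ivaozeaztezn.
Rule 4 (regressive voicing assimilation): /z/ precedes the voiceless obstruent /t/, so it devoices to [s] by assimilation. /ivaozeaztezn/ → ivaozeastezn.
Rule 5 (final cluster simplification): /n/ is the second consonant of a word-final cluster /zn/, so it deletes. /ivaozeastezn/ → ivaozeastez.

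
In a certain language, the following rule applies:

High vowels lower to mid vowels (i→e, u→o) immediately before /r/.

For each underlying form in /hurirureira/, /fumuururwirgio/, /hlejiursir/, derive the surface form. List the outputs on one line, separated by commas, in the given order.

horeroreera, fumuororwergio, hlejiorser

/hurirureira/: /u/ is a high vowel immediately before /r/, so it lowers to [o]. /i/ is a high vowel immediately before /r/, so it lowers to [e]. /u/ is a high vowel immediately before /r/, so it lowers to [o]. /i/ is a high vowel immediately before /r/, so it lowers to [e]. → [horeroreera].
/fumuururwirgio/: /u/ is a high vowel immediately before /r/, so it lowers to [o]. /u/ is a high vowel immediately before /r/, so it lowers to [o]. /i/ is a high vowel immediately before /r/, so it lowers to [e]. → [fumuororwergio].
/hlejiursir/: /u/ is a high vowel immediately before /r/, so it lowers to [o]. /i/ is a high vowel immediately before /r/, so it lowers to [e]. → [hlejiorser].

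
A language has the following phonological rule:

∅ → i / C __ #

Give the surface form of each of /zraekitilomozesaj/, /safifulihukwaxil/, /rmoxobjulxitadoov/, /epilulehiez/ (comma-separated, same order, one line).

/zraekitilomozesaj/: the form ends in the consonant /j/, so [i] is inserted word-finally. → [zraekitilomozesaji].
/safifulihukwaxil/: the form ends in the consonant /l/, so [i] is inserted word-finally. → [safifulihukwaxili].
/rmoxobjulxitadoov/: the form ends in the consonant /v/, so [i] is inserted word-finally. → [rmoxobjulxitadoovi].
/epilulehiez/: the form ends in the consonant /z/, so [i] is inserted word-finally. → [epilulehiezi].

zraekitilomozesaji, safifulihukwaxili, rmoxobjulxitadoovi, epilulehiezi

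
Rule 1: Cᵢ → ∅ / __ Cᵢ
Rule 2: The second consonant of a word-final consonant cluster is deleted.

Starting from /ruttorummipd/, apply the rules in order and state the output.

Rule 1 (degemination): /tt/ is a geminate; the first /t/ deletes. /mm/ is a geminate; the first /m/ deletes. /ruttorummipd/ → rutorumipd.
Rule 2 (final cluster simplification): /d/ is the second consonant of a word-final cluster /pd/, so it deletes. /rutorumipd/ → rutorumip.

rutorumip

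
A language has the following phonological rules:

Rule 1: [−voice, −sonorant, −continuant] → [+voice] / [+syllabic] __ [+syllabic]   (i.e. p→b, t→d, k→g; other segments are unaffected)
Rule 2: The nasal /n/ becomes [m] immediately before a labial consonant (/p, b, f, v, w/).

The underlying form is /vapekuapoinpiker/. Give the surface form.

vabeguaboimpiger

Rule 1 (intervocalic voicing): /p/ is a voiceless stop between vowels /a/ and /e/, so it voices to [b]. /k/ is a voiceless stop between vowels /e/ and /u/, so it voices to [g]. /p/ is a voiceless stop between vowels /a/ and /o/, so it voices to [b]. /k/ is a voiceless stop between vowels /i/ and /e/, so it voices to [g]. /vapekuapoinpiker/ → vabeguaboinpiger.
Rule 2 (nasal place assimilation): /n/ precedes the labial consonant /p/, so it assimilates in place to [m]. /vabeguaboinpiger/ → vabeguaboimpiger.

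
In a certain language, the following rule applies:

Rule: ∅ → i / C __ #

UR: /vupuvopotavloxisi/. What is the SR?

No segment of /vupuvopotavloxisi/ meets the structural description of the rule, so the form surfaces unchanged.

vupuvopotavloxisi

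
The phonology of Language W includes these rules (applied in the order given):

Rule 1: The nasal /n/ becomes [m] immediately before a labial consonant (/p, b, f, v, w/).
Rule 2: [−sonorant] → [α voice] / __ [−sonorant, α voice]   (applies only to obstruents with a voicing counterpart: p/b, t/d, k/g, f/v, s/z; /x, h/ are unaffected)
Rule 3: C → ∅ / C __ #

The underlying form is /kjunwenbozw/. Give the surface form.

Rule 1 (nasal place assimilation): /n/ precedes the labial consonant /w/, so it assimilates in place to [m]. /n/ precedes the labial consonant /b/, so it assimilates in place to [m]. /kjunwenbozw/ → kjumwembozw.
Rule 2 (regressive voicing assimilation): no segment meets the environment; /kjumwembozw/ is unchanged.
Rule 3 (final cluster simplification): /w/ is the second consonant of a word-final cluster /zw/, so it deletes. /kjumwembozw/ → kjumwemboz.

kjumwemboz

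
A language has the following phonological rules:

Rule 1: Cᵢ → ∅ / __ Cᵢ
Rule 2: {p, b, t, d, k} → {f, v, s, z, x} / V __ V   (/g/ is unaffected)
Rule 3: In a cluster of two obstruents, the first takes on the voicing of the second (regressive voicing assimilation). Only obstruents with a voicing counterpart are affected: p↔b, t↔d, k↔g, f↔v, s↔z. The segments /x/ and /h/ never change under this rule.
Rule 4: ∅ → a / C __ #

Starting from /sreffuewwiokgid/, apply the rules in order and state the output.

srefuewioggida

Rule 1 (degemination): /ff/ is a geminate; the first /f/ deletes. /ww/ is a geminate; the first /w/ deletes. /sreffuewwiokgid/ → srefuewiokgid.
Rule 2 (intervocalic spirantization): no segment meets the environment; /srefuewiokgid/ is unchanged.
Rule 3 (regressive voicing assimilation): /k/ precedes the voiced obstruent /g/, so it voices to [g] by assimilation. /srefuewiokgid/ → srefuewioggid.
Rule 4 (final a-epenthesis): the form ends in the consonant /d/, so [a] is inserted word-finally. /srefuewioggid/ → srefuewioggida.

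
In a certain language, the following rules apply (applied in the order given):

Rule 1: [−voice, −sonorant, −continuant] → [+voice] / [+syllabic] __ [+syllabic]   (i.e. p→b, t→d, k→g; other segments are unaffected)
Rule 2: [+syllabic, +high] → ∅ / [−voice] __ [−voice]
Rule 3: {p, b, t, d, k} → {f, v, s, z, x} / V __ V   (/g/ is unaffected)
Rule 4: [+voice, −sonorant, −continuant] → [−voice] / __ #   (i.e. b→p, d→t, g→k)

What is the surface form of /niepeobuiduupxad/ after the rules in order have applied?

Rule 1 (intervocalic voicing): /p/ is a voiceless stop between vowels /e/ and /e/, so it voices to [b]. /niepeobuiduupxad/ → niebeobuiduupxad.
Rule 2 (high vowel syncope): no segment meets the environment; /niebeobuiduupxad/ is unchanged.
Rule 3 (intervocalic spirantization): /b/ is a stop between vowels /e/ and /e/, so it spirantizes to the fricative [v]. /b/ is a stop between vowels /o/ and /u/, so it spirantizes to the fricative [v]. /d/ is a stop between vowels /i/ and /u/, so it spirantizes to the fricative [z]. /niebeobuiduupxad/ → nieveovuizuupxad.
Rule 4 (final devoicing): /d/ is a voiced stop in word-final position, so it devoices to [t]. /nieveovuizuupxad/ → nieveovuizuupxat.

nieveovuizuupxat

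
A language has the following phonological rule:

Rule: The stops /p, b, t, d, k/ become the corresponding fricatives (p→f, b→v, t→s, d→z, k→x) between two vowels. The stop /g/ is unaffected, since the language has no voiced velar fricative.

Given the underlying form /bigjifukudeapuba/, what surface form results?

bigjifuxuzeafuva

Scanning /bigjifukudeapuba/: /b/ at position 1 is not in the conditioning environment; /k/ is a stop between vowels /u/ and /u/, so it spirantizes to the fricative [x]; /d/ is a stop between vowels /u/ and /e/, so it spirantizes to the fricative [z]; /p/ is a stop between vowels /a/ and /u/, so it spirantizes to the fricative [f]; /b/ is a stop between vowels /u/ and /a/, so it spirantizes to the fricative [v].
Result: [bigjifuxuzeafuva].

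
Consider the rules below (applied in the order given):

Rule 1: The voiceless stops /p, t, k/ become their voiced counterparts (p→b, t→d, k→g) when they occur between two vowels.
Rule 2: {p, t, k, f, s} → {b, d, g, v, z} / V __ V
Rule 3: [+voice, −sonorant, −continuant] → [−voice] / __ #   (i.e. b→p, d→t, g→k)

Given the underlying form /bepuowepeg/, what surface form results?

bebuowebek

Rule 1 (intervocalic voicing): /p/ is a voiceless stop between vowels /e/ and /u/, so it voices to [b]. /p/ is a voiceless stop between vowels /e/ and /e/, so it voices to [b]. /bepuowepeg/ → bebuowebeg.
Rule 2 (intervocalic voicing): no segment meets the environment; /bebuowebeg/ is unchanged.
Rule 3 (final devoicing): /g/ is a voiced stop in word-final position, so it devoices to [k]. /bebuowebeg/ → bebuowebek.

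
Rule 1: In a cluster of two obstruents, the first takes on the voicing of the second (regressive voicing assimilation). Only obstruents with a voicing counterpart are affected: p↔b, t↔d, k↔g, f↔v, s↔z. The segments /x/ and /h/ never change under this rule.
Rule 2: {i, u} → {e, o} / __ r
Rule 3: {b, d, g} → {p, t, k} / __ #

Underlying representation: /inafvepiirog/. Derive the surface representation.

inavvepierok

Rule 1 (regressive voicing assimilation): /f/ precedes the voiced obstruent /v/, so it voices to [v] by assimilation. /inafvepiirog/ → inavvepiirog.
Rule 2 (pre-rhotic lowering): /i/ is a high vowel immediately before /r/, so it lowers to [e]. /inavvepiirog/ → inavvepierog.
Rule 3 (final devoicing): /g/ is a voiced stop in word-final position, so it devoices to [k]. /inavvepierog/ → inavvepierok.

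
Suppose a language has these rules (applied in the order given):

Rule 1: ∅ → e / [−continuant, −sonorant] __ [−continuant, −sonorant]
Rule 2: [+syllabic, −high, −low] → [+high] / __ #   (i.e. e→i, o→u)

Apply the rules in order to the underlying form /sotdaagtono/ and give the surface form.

sotedaagetonu

Rule 1 (stop-cluster e-epenthesis): /t/ and /d/ form a stop–stop cluster, so [e] is inserted between them. /g/ and /t/ form a stop–stop cluster, so [e] is inserted between them. /sotdaagtono/ → sotedaagetono.
Rule 2 (final vowel raising): /o/ is a mid vowel in word-final position, so it raises to [u]. /sotedaagetono/ → sotedaagetonu.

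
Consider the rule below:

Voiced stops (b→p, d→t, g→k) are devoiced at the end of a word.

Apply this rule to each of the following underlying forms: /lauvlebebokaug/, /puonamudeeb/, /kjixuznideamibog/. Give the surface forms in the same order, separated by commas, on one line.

lauvlebebokauk, puonamudeep, kjixuznideamibok

/lauvlebebokaug/: /g/ is a voiced stop in word-final position, so it devoices to [k]. → [lauvlebebokauk].
/puonamudeeb/: /b/ is a voiced stop in word-final position, so it devoices to [p]. → [puonamudeep].
/kjixuznideamibog/: /g/ is a voiced stop in word-final position, so it devoices to [k]. → [kjixuznideamibok].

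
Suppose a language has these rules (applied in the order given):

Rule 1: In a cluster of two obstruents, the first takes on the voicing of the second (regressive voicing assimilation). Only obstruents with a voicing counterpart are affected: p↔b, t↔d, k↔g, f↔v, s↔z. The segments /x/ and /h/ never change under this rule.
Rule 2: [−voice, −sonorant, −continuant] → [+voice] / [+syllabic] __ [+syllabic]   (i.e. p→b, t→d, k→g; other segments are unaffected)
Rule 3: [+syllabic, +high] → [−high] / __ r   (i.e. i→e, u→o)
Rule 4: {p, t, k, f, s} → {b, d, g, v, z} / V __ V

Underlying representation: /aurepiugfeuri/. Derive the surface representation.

aorebiukfeori

Rule 1 (regressive voicing assimilation): /g/ precedes the voiceless obstruent /f/, so it devoices to [k] by assimilation. /aurepiugfeuri/ → aurepiukfeuri.
Rule 2 (intervocalic voicing): /p/ is a voiceless stop between vowels /e/ and /i/, so it voices to [b]. /aurepiukfeuri/ → aurebiukfeuri.
Rule 3 (pre-rhotic lowering): /u/ is a high vowel immediately before /r/, so it lowers to [o]. /u/ is a high vowel immediately before /r/, so it lowers to [o]. /aurebiukfeuri/ → aorebiukfeori.
Rule 4 (intervocalic voicing): no segment meets the environment; /aorebiukfeori/ is unchanged.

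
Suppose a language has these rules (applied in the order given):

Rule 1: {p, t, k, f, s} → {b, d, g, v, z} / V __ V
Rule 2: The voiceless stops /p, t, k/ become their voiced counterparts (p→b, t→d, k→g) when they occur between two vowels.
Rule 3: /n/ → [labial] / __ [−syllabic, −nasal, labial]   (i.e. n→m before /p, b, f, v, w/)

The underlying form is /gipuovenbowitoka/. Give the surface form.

Rule 1 (intervocalic voicing): /p/ is a voiceless obstruent between vowels /i/ and /u/, so it voices to [b]. /t/ is a voiceless obstruent between vowels /i/ and /o/, so it voices to [d]. /k/ is a voiceless obstruent between vowels /o/ and /a/, so it voices to [g]. /gipuovenbowitoka/ → gibuovenbowidoga.
Rule 2 (intervocalic voicing): no segment meets the environment; /gibuovenbowidoga/ is unchanged.
Rule 3 (nasal place assimilation): /n/ precedes the labial consonant /b/, so it assimilates in place to [m]. /gibuovenbowidoga/ → gibuovembowidoga.

gibuovembowidoga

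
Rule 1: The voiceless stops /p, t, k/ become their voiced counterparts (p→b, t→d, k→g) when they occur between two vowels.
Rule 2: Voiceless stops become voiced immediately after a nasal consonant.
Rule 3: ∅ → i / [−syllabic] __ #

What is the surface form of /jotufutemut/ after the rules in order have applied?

jodufudemuti

Rule 1 (intervocalic voicing): /t/ is a voiceless stop between vowels /o/ and /u/, so it voices to [d]. /t/ is a voiceless stop between vowels /u/ and /e/, so it voices to [d]. /jotufutemut/ → jodufudemut.
Rule 2 (post-nasal voicing): no segment meets the environment; /jodufudemut/ is unchanged.
Rule 3 (final i-epenthesis): the form ends in the consonant /t/, so [i] is inserted word-finally. /jodufudemut/ → jodufudemuti.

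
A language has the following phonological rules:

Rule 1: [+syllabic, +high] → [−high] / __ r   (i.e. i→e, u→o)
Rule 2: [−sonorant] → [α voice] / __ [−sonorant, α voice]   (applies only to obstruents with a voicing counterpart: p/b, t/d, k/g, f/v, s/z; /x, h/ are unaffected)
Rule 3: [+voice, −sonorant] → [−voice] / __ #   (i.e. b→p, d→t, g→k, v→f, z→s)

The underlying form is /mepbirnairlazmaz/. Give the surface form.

Rule 1 (pre-rhotic lowering): /i/ is a high vowel immediately before /r/, so it lowers to [e]. /i/ is a high vowel immediately before /r/, so it lowers to [e]. /mepbirnairlazmaz/ → mepbernaerlazmaz.
Rule 2 (regressive voicing assimilation): /p/ precedes the voiced obstruent /b/, so it voices to [b] by assimilation. /mepbernaerlazmaz/ → mebbernaerlazmaz.
Rule 3 (final devoicing): /z/ is a voiced obstruent in word-final position, so it devoices to [s]. /mebbernaerlazmaz/ → mebbernaerlazmas.

mebbernaerlazmas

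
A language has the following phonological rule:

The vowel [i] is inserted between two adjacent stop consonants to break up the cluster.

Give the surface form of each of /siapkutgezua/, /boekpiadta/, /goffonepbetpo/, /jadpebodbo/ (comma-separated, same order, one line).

/siapkutgezua/: /p/ and /k/ form a stop–stop cluster, so [i] is inserted between them. /t/ and /g/ form a stop–stop cluster, so [i] is inserted between them. → [siapikutigezua].
/boekpiadta/: /k/ and /p/ form a stop–stop cluster, so [i] is inserted between them. /d/ and /t/ form a stop–stop cluster, so [i] is inserted between them. → [boekipiadita].
/goffonepbetpo/: /p/ and /b/ form a stop–stop cluster, so [i] is inserted between them. /t/ and /p/ form a stop–stop cluster, so [i] is inserted between them. → [goffonepibetipo].
/jadpebodbo/: /d/ and /p/ form a stop–stop cluster, so [i] is inserted between them. /d/ and /b/ form a stop–stop cluster, so [i] is inserted between them. → [jadipebodibo].

siapikutigezua, boekipiadita, goffonepibetipo, jadipebodibo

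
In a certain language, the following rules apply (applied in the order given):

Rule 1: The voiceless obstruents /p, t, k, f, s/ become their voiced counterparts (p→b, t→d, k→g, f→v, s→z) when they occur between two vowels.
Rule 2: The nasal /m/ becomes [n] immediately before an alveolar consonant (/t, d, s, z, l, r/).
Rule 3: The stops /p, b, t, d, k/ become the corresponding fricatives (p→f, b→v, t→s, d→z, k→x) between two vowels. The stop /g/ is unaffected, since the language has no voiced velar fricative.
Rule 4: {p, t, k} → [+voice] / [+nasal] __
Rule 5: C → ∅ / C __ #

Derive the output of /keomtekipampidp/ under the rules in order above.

keondegivambid

Rule 1 (intervocalic voicing): /k/ is a voiceless obstruent between vowels /e/ and /i/, so it voices to [g]. /p/ is a voiceless obstruent between vowels /i/ and /a/, so it voices to [b]. /keomtekipampidp/ → keomtegibampidp.
Rule 2 (nasal place assimilation): /m/ precedes the alveolar consonant /t/, so it assimilates in place to [n]. /keomtegibampidp/ → keontegibampidp.
Rule 3 (intervocalic spirantization): /b/ is a stop between vowels /i/ and /a/, so it spirantizes to the fricative [v]. /keontegibampidp/ → keontegivampidp.
Rule 4 (post-nasal voicing): /t/ is a voiceless stop immediately after the nasal /n/, so it voices to [d]. /p/ is a voiceless stop immediately after the nasal /m/, so it voices to [b]. /keontegivampidp/ → keondegivambidp.
Rule 5 (final cluster simplification): /p/ is the second consonant of a word-final cluster /dp/, so it deletes. /keondegivambidp/ → keondegivambid.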